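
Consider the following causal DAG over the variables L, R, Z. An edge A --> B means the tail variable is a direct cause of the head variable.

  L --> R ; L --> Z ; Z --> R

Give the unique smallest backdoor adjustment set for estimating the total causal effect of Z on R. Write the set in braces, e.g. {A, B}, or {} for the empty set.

Variables eligible for adjustment (non-descendants of Z, excluding Z and R): {L}.
Backdoor paths from Z to R:
  P1: Z <- L -> R
The empty set is not sufficient: P1 (Z <- L -> R) has no collider blocking it and no conditioned non-collider, so it is open.
Try {L}:
  P1: blocked at fork node L ∈ conditioning set.
{L} contains no descendant of Z and blocks every backdoor path.
{L} is the unique smallest valid adjustment set.

{L}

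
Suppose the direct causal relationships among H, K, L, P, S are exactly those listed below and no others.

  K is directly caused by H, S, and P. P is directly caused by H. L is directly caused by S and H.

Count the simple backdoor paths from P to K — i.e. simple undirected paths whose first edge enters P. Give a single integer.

A backdoor path from P to K is any simple undirected path whose first edge points into P (i.e. leaves P via a parent).
Parents of P: {H}.
Enumerating:
  P1: P <- H -> L <- S -> K
  P2: P <- H -> K
That exhausts the simple backdoor paths. Count: 2.

2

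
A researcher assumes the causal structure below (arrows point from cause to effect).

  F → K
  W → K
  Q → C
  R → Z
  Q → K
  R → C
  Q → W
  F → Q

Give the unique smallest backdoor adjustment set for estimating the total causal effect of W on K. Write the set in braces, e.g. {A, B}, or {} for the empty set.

{Q}

Variables eligible for adjustment (non-descendants of W, excluding W and K): {C, F, Q, R, Z}.
Backdoor paths from W to K:
  P1: W <- Q <- F -> K
  P2: W <- Q -> K
The empty set is not sufficient: P1 (W <- Q <- F -> K) has no collider blocking it and no conditioned non-collider, so it is open.
Try {Q}:
  P1: blocked at chain node Q ∈ conditioning set.
  P2: blocked at fork node Q ∈ conditioning set.
{Q} contains no descendant of W and blocks every backdoor path.
No other singleton works — e.g. {F} leaves P2 open — so {Q} is the unique smallest valid adjustment set.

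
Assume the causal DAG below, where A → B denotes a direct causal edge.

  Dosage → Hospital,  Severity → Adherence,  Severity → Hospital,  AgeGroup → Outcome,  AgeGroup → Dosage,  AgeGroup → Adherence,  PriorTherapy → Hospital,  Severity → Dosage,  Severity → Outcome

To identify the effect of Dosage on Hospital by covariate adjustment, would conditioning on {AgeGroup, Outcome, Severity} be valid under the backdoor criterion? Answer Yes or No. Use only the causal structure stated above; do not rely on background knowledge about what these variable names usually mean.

Yes

Backdoor paths from Dosage to Hospital (paths whose first edge points into Dosage):
  P1: Dosage <- AgeGroup -> Outcome <- Severity -> Hospital
  P2: Dosage <- AgeGroup -> Adherence <- Severity -> Hospital
  P3: Dosage <- Severity -> Hospital
Condition 1 (no descendant of Dosage in the set): holds — descendants of Dosage are {Hospital}; none are in {AgeGroup, Outcome, Severity}.
Condition 2 (every backdoor path blocked by {AgeGroup, Outcome, Severity}):
  P1: blocked at fork node AgeGroup ∈ conditioning set.
  P2: blocked at fork node AgeGroup ∈ conditioning set.
  P3: blocked at fork node Severity ∈ conditioning set.
{AgeGroup, Outcome, Severity} satisfies the backdoor criterion.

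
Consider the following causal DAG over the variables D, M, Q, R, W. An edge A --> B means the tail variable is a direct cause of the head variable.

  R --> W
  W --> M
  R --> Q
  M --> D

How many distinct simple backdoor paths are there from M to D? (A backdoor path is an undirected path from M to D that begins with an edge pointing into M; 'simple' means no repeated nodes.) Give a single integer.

A backdoor path from M to D is any simple undirected path whose first edge points into M (i.e. leaves M via a parent).
Parents of M: {W}.
No simple path from any parent of M reaches D without revisiting M, so there are no backdoor paths.

0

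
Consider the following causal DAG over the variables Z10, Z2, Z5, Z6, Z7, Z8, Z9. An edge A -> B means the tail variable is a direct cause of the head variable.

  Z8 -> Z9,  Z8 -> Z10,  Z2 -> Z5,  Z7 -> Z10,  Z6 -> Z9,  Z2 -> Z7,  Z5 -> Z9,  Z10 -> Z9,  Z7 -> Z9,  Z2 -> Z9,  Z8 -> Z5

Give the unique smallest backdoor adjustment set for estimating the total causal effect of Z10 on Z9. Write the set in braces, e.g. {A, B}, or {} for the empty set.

{Z7, Z8}

Variables eligible for adjustment (non-descendants of Z10, excluding Z10 and Z9): {Z2, Z5, Z6, Z7, Z8}.
Backdoor paths from Z10 to Z9:
  P1: Z10 <- Z8 -> Z5 <- Z2 -> Z7 -> Z9
  P2: Z10 <- Z8 -> Z5 <- Z2 -> Z9
  P3: Z10 <- Z8 -> Z5 -> Z9
  P4: Z10 <- Z8 -> Z9
  P5: Z10 <- Z7 <- Z2 -> Z5 <- Z8 -> Z9
  P6: Z10 <- Z7 <- Z2 -> Z5 -> Z9
  P7: Z10 <- Z7 <- Z2 -> Z9
  P8: Z10 <- Z7 -> Z9
The empty set is not sufficient: P3 (Z10 <- Z8 -> Z5 -> Z9) has no collider blocking it and no conditioned non-collider, so it is open.
Try {Z7, Z8}:
  P1: blocked at fork node Z8 ∈ conditioning set.
  P2: blocked at fork node Z8 ∈ conditioning set.
  P3: blocked at fork node Z8 ∈ conditioning set.
  P4: blocked at fork node Z8 ∈ conditioning set.
  P5: blocked at chain node Z7 ∈ conditioning set.
  P6: blocked at chain node Z7 ∈ conditioning set.
  P7: blocked at chain node Z7 ∈ conditioning set.
  P8: blocked at fork node Z7 ∈ conditioning set.
{Z7, Z8} contains no descendant of Z10 and blocks every backdoor path.
Every element of {Z7, Z8} is needed (dropping Z7 leaves P6 open; dropping Z8 leaves P3 open), so no proper subset is valid.
Among all size-2 subsets of the eligible variables, only {Z7, Z8} blocks every backdoor path, so it is the unique smallest valid adjustment set.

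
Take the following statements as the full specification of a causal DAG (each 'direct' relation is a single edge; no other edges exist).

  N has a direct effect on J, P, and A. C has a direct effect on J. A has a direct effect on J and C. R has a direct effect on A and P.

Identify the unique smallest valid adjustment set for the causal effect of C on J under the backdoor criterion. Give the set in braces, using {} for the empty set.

Variables eligible for adjustment (non-descendants of C, excluding C and J): {A, N, P, R}.
Backdoor paths from C to J:
  P1: C <- A <- N -> J
  P2: C <- A <- R -> P <- N -> J
  P3: C <- A -> J
The empty set is not sufficient: P1 (C <- A <- N -> J) has no collider blocking it and no conditioned non-collider, so it is open.
Try {A}:
  P1: blocked at chain node A ∈ conditioning set.
  P2: blocked at chain node A ∈ conditioning set.
  P3: blocked at fork node A ∈ conditioning set.
{A} contains no descendant of C and blocks every backdoor path.
No other singleton works — e.g. {N} leaves P3 open — so {A} is the unique smallest valid adjustment set.

{A}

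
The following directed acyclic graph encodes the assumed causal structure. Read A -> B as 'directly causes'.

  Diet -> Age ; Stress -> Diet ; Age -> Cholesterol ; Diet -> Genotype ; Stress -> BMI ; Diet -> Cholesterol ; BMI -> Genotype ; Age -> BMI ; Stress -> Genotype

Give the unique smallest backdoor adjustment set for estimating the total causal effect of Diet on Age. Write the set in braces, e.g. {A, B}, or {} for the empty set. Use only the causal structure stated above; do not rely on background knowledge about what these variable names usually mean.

Variables eligible for adjustment (non-descendants of Diet, excluding Diet and Age): {Stress}.
Backdoor paths from Diet to Age:
  P1: Diet <- Stress -> BMI <- Age
  P2: Diet <- Stress -> Genotype <- BMI <- Age
Each backdoor path contains an unconditioned collider, so every path is already blocked with the empty conditioning set:
  P1: blocked at collider BMI (neither it nor any descendant is in the conditioning set).
  P2: blocked at collider Genotype (neither it nor any descendant is in the conditioning set).
The empty set is therefore the unique smallest valid set.

{}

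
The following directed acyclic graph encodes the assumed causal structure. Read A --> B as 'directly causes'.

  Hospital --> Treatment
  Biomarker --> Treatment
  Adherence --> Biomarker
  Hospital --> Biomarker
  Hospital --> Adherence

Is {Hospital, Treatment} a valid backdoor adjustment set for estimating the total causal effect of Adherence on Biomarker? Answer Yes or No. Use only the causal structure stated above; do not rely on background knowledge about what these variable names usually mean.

No

Backdoor paths from Adherence to Biomarker (paths whose first edge points into Adherence):
  P1: Adherence <- Hospital -> Biomarker
  P2: Adherence <- Hospital -> Treatment <- Biomarker
Condition 1 (no descendant of Adherence in the set): FAILS — Treatment is a descendant of Adherence.
Condition 2 (every backdoor path blocked by {Hospital, Treatment}):
  P1: blocked at fork node Hospital ∈ conditioning set.
  P2: blocked at fork node Hospital ∈ conditioning set.
{Hospital, Treatment} does not satisfy the backdoor criterion.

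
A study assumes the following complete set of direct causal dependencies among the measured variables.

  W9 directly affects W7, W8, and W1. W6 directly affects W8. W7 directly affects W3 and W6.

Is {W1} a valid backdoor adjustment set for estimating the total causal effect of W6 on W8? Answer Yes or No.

Backdoor paths from W6 to W8 (paths whose first edge points into W6):
  P1: W6 <- W7 <- W9 -> W8
Condition 1 (no descendant of W6 in the set): holds — descendants of W6 are {W8}; none are in {W1}.
Condition 2 (every backdoor path blocked by {W1}):
  P1: open — no interior node is in the conditioning set.
{W1} does not satisfy the backdoor criterion.

No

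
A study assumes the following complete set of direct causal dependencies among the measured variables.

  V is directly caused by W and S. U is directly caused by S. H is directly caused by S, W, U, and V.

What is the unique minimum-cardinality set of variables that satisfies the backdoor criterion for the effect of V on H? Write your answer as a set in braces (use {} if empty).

{S, W}

Variables eligible for adjustment (non-descendants of V, excluding V and H): {S, U, W}.
Backdoor paths from V to H:
  P1: V <- S -> U -> H
  P2: V <- S -> H
  P3: V <- W -> H
The empty set is not sufficient: P1 (V <- S -> U -> H) has no collider blocking it and no conditioned non-collider, so it is open.
Try {S, W}:
  P1: blocked at fork node S ∈ conditioning set.
  P2: blocked at fork node S ∈ conditioning set.
  P3: blocked at fork node W ∈ conditioning set.
{S, W} contains no descendant of V and blocks every backdoor path.
Every element of {S, W} is needed (dropping S leaves P1 open; dropping W leaves P3 open), so no proper subset is valid.
Among all size-2 subsets of the eligible variables, only {S, W} blocks every backdoor path, so it is the unique smallest valid adjustment set.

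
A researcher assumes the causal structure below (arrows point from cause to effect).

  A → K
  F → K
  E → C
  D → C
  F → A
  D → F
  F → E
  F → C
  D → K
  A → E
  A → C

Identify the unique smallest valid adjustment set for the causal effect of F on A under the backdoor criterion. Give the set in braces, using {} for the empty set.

Variables eligible for adjustment (non-descendants of F, excluding F and A): {D}.
Backdoor paths from F to A:
  P1: F <- D -> K <- A
  P2: F <- D -> C <- A
  P3: F <- D -> C <- E <- A
Each backdoor path contains an unconditioned collider, so every path is already blocked with the empty conditioning set:
  P1: blocked at collider K (neither it nor any descendant is in the conditioning set).
  P2: blocked at collider C (neither it nor any descendant is in the conditioning set).
  P3: blocked at collider C (neither it nor any descendant is in the conditioning set).
The empty set is therefore the unique smallest valid set.

{}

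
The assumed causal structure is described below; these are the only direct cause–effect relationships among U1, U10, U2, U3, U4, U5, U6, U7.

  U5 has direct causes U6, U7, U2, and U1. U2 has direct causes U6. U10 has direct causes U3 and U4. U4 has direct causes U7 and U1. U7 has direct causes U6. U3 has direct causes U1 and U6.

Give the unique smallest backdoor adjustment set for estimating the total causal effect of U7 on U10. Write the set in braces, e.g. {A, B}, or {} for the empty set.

Variables eligible for adjustment (non-descendants of U7, excluding U7 and U10): {U1, U2, U3, U6}.
Backdoor paths from U7 to U10:
  P1: U7 <- U6 -> U2 -> U5 <- U1 -> U3 -> U10
  P2: U7 <- U6 -> U2 -> U5 <- U1 -> U4 -> U10
  P3: U7 <- U6 -> U5 <- U1 -> U3 -> U10
  P4: U7 <- U6 -> U5 <- U1 -> U4 -> U10
  P5: U7 <- U6 -> U3 <- U1 -> U4 -> U10
  P6: U7 <- U6 -> U3 -> U10
The empty set is not sufficient: P6 (U7 <- U6 -> U3 -> U10) has no collider blocking it and no conditioned non-collider, so it is open.
Try {U6}:
  P1: blocked at fork node U6 ∈ conditioning set.
  P2: blocked at fork node U6 ∈ conditioning set.
  P3: blocked at fork node U6 ∈ conditioning set.
  P4: blocked at fork node U6 ∈ conditioning set.
  P5: blocked at fork node U6 ∈ conditioning set.
  P6: blocked at fork node U6 ∈ conditioning set.
{U6} contains no descendant of U7 and blocks every backdoor path.
No other singleton works — e.g. {U1} leaves P6 open — so {U6} is the unique smallest valid adjustment set.

{U6}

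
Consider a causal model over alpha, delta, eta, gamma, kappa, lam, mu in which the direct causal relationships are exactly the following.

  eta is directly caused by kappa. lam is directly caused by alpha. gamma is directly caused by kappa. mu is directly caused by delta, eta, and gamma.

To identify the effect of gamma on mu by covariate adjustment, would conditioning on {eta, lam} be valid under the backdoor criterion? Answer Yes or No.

Yes

Backdoor paths from gamma to mu (paths whose first edge points into gamma):
  P1: gamma <- kappa -> eta -> mu
Condition 1 (no descendant of gamma in the set): holds — descendants of gamma are {mu}; none are in {eta, lam}.
Condition 2 (every backdoor path blocked by {eta, lam}):
  P1: blocked at chain node eta ∈ conditioning set.
{eta, lam} satisfies the backdoor criterion.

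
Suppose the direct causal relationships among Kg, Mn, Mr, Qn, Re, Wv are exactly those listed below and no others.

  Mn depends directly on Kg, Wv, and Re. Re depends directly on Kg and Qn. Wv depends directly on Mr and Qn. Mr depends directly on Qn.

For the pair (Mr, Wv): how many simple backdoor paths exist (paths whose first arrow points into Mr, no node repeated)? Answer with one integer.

3

A backdoor path from Mr to Wv is any simple undirected path whose first edge points into Mr (i.e. leaves Mr via a parent).
Parents of Mr: {Qn}.
Enumerating:
  P1: Mr <- Qn -> Wv
  P2: Mr <- Qn -> Re <- Kg -> Mn <- Wv
  P3: Mr <- Qn -> Re -> Mn <- Wv
That exhausts the simple backdoor paths. Count: 3.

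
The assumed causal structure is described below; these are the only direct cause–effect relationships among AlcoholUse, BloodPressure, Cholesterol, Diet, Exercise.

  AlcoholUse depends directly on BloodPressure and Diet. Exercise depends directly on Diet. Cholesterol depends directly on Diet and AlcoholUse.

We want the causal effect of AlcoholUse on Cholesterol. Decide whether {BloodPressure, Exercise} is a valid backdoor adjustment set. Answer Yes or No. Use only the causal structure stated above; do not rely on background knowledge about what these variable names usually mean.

No

Backdoor paths from AlcoholUse to Cholesterol (paths whose first edge points into AlcoholUse):
  P1: AlcoholUse <- Diet -> Cholesterol
Condition 1 (no descendant of AlcoholUse in the set): holds — descendants of AlcoholUse are {Cholesterol}; none are in {BloodPressure, Exercise}.
Condition 2 (every backdoor path blocked by {BloodPressure, Exercise}):
  P1: open — no interior node is in the conditioning set.
{BloodPressure, Exercise} does not satisfy the backdoor criterion.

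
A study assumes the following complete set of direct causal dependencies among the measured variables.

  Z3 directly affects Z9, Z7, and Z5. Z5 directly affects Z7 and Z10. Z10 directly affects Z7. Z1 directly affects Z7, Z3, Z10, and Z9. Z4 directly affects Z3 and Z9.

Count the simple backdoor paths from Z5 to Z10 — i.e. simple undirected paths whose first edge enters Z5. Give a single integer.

8

A backdoor path from Z5 to Z10 is any simple undirected path whose first edge points into Z5 (i.e. leaves Z5 via a parent).
Parents of Z5: {Z3}.
Enumerating:
  P1: Z5 <- Z3 <- Z1 -> Z10
  P2: Z5 <- Z3 <- Z1 -> Z7 <- Z10
  P3: Z5 <- Z3 <- Z4 -> Z9 <- Z1 -> Z10
  P4: Z5 <- Z3 <- Z4 -> Z9 <- Z1 -> Z7 <- Z10
  P5: Z5 <- Z3 -> Z9 <- Z1 -> Z10
  P6: Z5 <- Z3 -> Z9 <- Z1 -> Z7 <- Z10
  P7: Z5 <- Z3 -> Z7 <- Z1 -> Z10
  P8: Z5 <- Z3 -> Z7 <- Z10
That exhausts the simple backdoor paths. Count: 8.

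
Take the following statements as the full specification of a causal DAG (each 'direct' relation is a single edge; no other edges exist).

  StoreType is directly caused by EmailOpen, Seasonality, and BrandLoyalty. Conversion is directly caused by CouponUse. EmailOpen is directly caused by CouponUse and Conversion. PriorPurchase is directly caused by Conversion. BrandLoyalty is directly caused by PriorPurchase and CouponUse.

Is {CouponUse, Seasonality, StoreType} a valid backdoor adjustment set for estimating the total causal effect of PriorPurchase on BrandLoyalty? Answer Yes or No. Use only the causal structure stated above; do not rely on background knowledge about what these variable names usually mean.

Backdoor paths from PriorPurchase to BrandLoyalty (paths whose first edge points into PriorPurchase):
  P1: PriorPurchase <- Conversion <- CouponUse -> EmailOpen -> StoreType <- BrandLoyalty
  P2: PriorPurchase <- Conversion <- CouponUse -> BrandLoyalty
  P3: PriorPurchase <- Conversion -> EmailOpen <- CouponUse -> BrandLoyalty
  P4: PriorPurchase <- Conversion -> EmailOpen -> StoreType <- BrandLoyalty
Condition 1 (no descendant of PriorPurchase in the set): FAILS — StoreType is a descendant of PriorPurchase.
Condition 2 (every backdoor path blocked by {CouponUse, Seasonality, StoreType}):
  P1: blocked at fork node CouponUse ∈ conditioning set.
  P2: blocked at fork node CouponUse ∈ conditioning set.
  P3: blocked at fork node CouponUse ∈ conditioning set.
  P4: open — collider(s) StoreType are conditioned on (or have a conditioned descendant) and no non-collider on the path is in the set.
{CouponUse, Seasonality, StoreType} does not satisfy the backdoor criterion.

No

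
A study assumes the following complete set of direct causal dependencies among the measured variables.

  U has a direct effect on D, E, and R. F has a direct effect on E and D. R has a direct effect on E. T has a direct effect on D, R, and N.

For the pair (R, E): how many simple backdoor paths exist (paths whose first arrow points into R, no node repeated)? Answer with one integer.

A backdoor path from R to E is any simple undirected path whose first edge points into R (i.e. leaves R via a parent).
Parents of R: {T, U}.
Enumerating:
  P1: R <- T -> D <- F -> E
  P2: R <- T -> D <- U -> E
  P3: R <- U -> E
  P4: R <- U -> D <- F -> E
That exhausts the simple backdoor paths. Count: 4.

4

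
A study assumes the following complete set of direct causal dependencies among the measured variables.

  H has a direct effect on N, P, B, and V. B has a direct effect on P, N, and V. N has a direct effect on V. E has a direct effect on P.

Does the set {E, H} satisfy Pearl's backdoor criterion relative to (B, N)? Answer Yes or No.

Backdoor paths from B to N (paths whose first edge points into B):
  P1: B <- H -> N
  P2: B <- H -> V <- N
Condition 1 (no descendant of B in the set): holds — descendants of B are {N, P, V}; none are in {E, H}.
Condition 2 (every backdoor path blocked by {E, H}):
  P1: blocked at fork node H ∈ conditioning set.
  P2: blocked at fork node H ∈ conditioning set.
{E, H} satisfies the backdoor criterion.

Yes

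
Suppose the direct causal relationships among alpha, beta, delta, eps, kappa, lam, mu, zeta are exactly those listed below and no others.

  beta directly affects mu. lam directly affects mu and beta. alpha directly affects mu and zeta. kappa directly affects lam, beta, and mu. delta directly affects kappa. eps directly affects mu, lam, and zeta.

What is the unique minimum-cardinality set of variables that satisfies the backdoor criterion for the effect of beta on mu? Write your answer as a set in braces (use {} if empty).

{kappa, lam}

Variables eligible for adjustment (non-descendants of beta, excluding beta and mu): {alpha, delta, eps, kappa, lam, zeta}.
Backdoor paths from beta to mu:
  P1: beta <- kappa -> lam <- eps -> mu
  P2: beta <- kappa -> lam <- eps -> zeta <- alpha -> mu
  P3: beta <- kappa -> lam -> mu
  P4: beta <- kappa -> mu
  P5: beta <- lam <- eps -> mu
  P6: beta <- lam <- eps -> zeta <- alpha -> mu
  P7: beta <- lam <- kappa -> mu
  P8: beta <- lam -> mu
The empty set is not sufficient: P3 (beta <- kappa -> lam -> mu) has no collider blocking it and no conditioned non-collider, so it is open.
Try {kappa, lam}:
  P1: blocked at fork node kappa ∈ conditioning set.
  P2: blocked at fork node kappa ∈ conditioning set.
  P3: blocked at fork node kappa ∈ conditioning set.
  P4: blocked at fork node kappa ∈ conditioning set.
  P5: blocked at chain node lam ∈ conditioning set.
  P6: blocked at chain node lam ∈ conditioning set.
  P7: blocked at chain node lam ∈ conditioning set.
  P8: blocked at fork node lam ∈ conditioning set.
{kappa, lam} contains no descendant of beta and blocks every backdoor path.
Every element of {kappa, lam} is needed (dropping kappa leaves P1 open; dropping lam leaves P5 open), so no proper subset is valid.
Among all size-2 subsets of the eligible variables, only {kappa, lam} blocks every backdoor path, so it is the unique smallest valid adjustment set.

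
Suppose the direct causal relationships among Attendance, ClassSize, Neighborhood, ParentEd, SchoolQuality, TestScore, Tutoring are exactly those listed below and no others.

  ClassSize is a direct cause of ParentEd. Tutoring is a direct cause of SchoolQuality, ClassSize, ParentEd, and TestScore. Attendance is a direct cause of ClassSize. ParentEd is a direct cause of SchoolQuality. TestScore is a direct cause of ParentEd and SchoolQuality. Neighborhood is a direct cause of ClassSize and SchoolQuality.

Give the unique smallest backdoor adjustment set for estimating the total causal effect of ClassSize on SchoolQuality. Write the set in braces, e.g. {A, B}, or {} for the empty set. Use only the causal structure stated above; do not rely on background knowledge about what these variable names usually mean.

Variables eligible for adjustment (non-descendants of ClassSize, excluding ClassSize and SchoolQuality): {Attendance, Neighborhood, TestScore, Tutoring}.
Backdoor paths from ClassSize to SchoolQuality:
  P1: ClassSize <- Tutoring -> TestScore -> ParentEd -> SchoolQuality
  P2: ClassSize <- Tutoring -> TestScore -> SchoolQuality
  P3: ClassSize <- Tutoring -> ParentEd <- TestScore -> SchoolQuality
  P4: ClassSize <- Tutoring -> ParentEd -> SchoolQuality
  P5: ClassSize <- Tutoring -> SchoolQuality
  P6: ClassSize <- Neighborhood -> SchoolQuality
The empty set is not sufficient: P1 (ClassSize <- Tutoring -> TestScore -> ParentEd -> SchoolQuality) has no collider blocking it and no conditioned non-collider, so it is open.
Try {Neighborhood, Tutoring}:
  P1: blocked at fork node Tutoring ∈ conditioning set.
  P2: blocked at fork node Tutoring ∈ conditioning set.
  P3: blocked at fork node Tutoring ∈ conditioning set.
  P4: blocked at fork node Tutoring ∈ conditioning set.
  P5: blocked at fork node Tutoring ∈ conditioning set.
  P6: blocked at fork node Neighborhood ∈ conditioning set.
{Neighborhood, Tutoring} contains no descendant of ClassSize and blocks every backdoor path.
Every element of {Neighborhood, Tutoring} is needed (dropping Neighborhood leaves P6 open; dropping Tutoring leaves P1 open), so no proper subset is valid.
Among all size-2 subsets of the eligible variables, only {Neighborhood, Tutoring} blocks every backdoor path, so it is the unique smallest valid adjustment set.

{Neighborhood, Tutoring}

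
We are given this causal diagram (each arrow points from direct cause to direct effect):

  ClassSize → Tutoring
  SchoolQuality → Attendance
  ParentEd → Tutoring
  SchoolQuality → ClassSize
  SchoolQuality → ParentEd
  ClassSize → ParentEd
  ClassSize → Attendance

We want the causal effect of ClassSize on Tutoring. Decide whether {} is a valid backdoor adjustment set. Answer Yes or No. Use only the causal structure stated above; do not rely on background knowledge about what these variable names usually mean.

Backdoor paths from ClassSize to Tutoring (paths whose first edge points into ClassSize):
  P1: ClassSize <- SchoolQuality -> ParentEd -> Tutoring
Condition 1 (no descendant of ClassSize in the set): holds — descendants of ClassSize are {Attendance, ParentEd, Tutoring}; none are in {}.
Condition 2 (every backdoor path blocked by {}):
  P1: open — no interior node is in the conditioning set.
{} does not satisfy the backdoor criterion.

No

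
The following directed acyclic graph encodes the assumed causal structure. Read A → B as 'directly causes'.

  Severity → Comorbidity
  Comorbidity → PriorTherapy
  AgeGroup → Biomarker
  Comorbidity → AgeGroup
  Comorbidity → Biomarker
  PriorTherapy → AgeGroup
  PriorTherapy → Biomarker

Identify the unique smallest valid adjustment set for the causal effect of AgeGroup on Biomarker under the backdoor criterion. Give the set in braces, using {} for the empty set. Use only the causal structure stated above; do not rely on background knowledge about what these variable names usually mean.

{Comorbidity, PriorTherapy}

Variables eligible for adjustment (non-descendants of AgeGroup, excluding AgeGroup and Biomarker): {Comorbidity, PriorTherapy, Severity}.
Backdoor paths from AgeGroup to Biomarker:
  P1: AgeGroup <- Comorbidity -> PriorTherapy -> Biomarker
  P2: AgeGroup <- Comorbidity -> Biomarker
  P3: AgeGroup <- PriorTherapy <- Comorbidity -> Biomarker
  P4: AgeGroup <- PriorTherapy -> Biomarker
The empty set is not sufficient: P1 (AgeGroup <- Comorbidity -> PriorTherapy -> Biomarker) has no collider blocking it and no conditioned non-collider, so it is open.
Try {Comorbidity, PriorTherapy}:
  P1: blocked at fork node Comorbidity ∈ conditioning set.
  P2: blocked at fork node Comorbidity ∈ conditioning set.
  P3: blocked at chain node PriorTherapy ∈ conditioning set.
  P4: blocked at fork node PriorTherapy ∈ conditioning set.
{Comorbidity, PriorTherapy} contains no descendant of AgeGroup and blocks every backdoor path.
Every element of {Comorbidity, PriorTherapy} is needed (dropping Comorbidity leaves P2 open; dropping PriorTherapy leaves P4 open), so no proper subset is valid.
Among all size-2 subsets of the eligible variables, only {Comorbidity, PriorTherapy} blocks every backdoor path, so it is the unique smallest valid adjustment set.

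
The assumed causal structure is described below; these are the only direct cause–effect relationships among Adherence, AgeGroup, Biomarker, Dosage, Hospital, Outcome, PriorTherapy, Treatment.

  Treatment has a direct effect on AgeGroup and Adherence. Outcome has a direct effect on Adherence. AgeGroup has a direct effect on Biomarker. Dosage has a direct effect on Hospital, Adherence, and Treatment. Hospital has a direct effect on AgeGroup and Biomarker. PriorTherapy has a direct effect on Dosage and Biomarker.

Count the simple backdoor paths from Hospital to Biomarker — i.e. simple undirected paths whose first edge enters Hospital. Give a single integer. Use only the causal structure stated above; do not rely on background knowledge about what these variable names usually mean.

3

A backdoor path from Hospital to Biomarker is any simple undirected path whose first edge points into Hospital (i.e. leaves Hospital via a parent).
Parents of Hospital: {Dosage}.
Enumerating:
  P1: Hospital <- Dosage <- PriorTherapy -> Biomarker
  P2: Hospital <- Dosage -> Treatment -> AgeGroup -> Biomarker
  P3: Hospital <- Dosage -> Adherence <- Treatment -> AgeGroup -> Biomarker
That exhausts the simple backdoor paths. Count: 3.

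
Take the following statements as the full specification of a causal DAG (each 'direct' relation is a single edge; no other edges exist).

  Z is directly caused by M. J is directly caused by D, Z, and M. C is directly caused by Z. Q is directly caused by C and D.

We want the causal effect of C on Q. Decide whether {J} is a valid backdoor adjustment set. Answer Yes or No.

No

Backdoor paths from C to Q (paths whose first edge points into C):
  P1: C <- Z <- M -> J <- D -> Q
  P2: C <- Z -> J <- D -> Q
Condition 1 (no descendant of C in the set): holds — descendants of C are {Q}; none are in {J}.
Condition 2 (every backdoor path blocked by {J}):
  P1: open — collider(s) J are conditioned on (or have a conditioned descendant) and no non-collider on the path is in the set.
  P2: open — collider(s) J are conditioned on (or have a conditioned descendant) and no non-collider on the path is in the set.
{J} does not satisfy the backdoor criterion.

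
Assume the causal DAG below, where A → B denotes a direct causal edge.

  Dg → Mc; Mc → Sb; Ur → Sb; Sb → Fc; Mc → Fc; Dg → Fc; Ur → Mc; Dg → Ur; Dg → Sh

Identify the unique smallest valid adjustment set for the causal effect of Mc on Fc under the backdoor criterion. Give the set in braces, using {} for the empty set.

{Dg, Ur}

Variables eligible for adjustment (non-descendants of Mc, excluding Mc and Fc): {Dg, Sh, Ur}.
Backdoor paths from Mc to Fc:
  P1: Mc <- Dg -> Ur -> Sb -> Fc
  P2: Mc <- Dg -> Fc
  P3: Mc <- Ur <- Dg -> Fc
  P4: Mc <- Ur -> Sb -> Fc
The empty set is not sufficient: P1 (Mc <- Dg -> Ur -> Sb -> Fc) has no collider blocking it and no conditioned non-collider, so it is open.
Try {Dg, Ur}:
  P1: blocked at fork node Dg ∈ conditioning set.
  P2: blocked at fork node Dg ∈ conditioning set.
  P3: blocked at chain node Ur ∈ conditioning set.
  P4: blocked at fork node Ur ∈ conditioning set.
{Dg, Ur} contains no descendant of Mc and blocks every backdoor path.
Every element of {Dg, Ur} is needed (dropping Dg leaves P2 open; dropping Ur leaves P4 open), so no proper subset is valid.
Among all size-2 subsets of the eligible variables, only {Dg, Ur} blocks every backdoor path, so it is the unique smallest valid adjustment set.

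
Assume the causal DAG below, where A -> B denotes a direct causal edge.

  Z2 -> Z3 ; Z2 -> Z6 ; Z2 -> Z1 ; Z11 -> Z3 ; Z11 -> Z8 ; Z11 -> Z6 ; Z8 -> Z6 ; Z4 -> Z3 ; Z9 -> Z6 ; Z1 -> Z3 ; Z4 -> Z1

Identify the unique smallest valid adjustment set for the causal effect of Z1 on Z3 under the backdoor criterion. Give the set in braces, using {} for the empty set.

Variables eligible for adjustment (non-descendants of Z1, excluding Z1 and Z3): {Z11, Z2, Z4, Z6, Z8, Z9}.
Backdoor paths from Z1 to Z3:
  P1: Z1 <- Z4 -> Z3
  P2: Z1 <- Z2 -> Z3
  P3: Z1 <- Z2 -> Z6 <- Z11 -> Z3
  P4: Z1 <- Z2 -> Z6 <- Z8 <- Z11 -> Z3
The empty set is not sufficient: P1 (Z1 <- Z4 -> Z3) has no collider blocking it and no conditioned non-collider, so it is open.
Try {Z2, Z4}:
  P1: blocked at fork node Z4 ∈ conditioning set.
  P2: blocked at fork node Z2 ∈ conditioning set.
  P3: blocked at fork node Z2 ∈ conditioning set.
  P4: blocked at fork node Z2 ∈ conditioning set.
{Z2, Z4} contains no descendant of Z1 and blocks every backdoor path.
Every element of {Z2, Z4} is needed (dropping Z2 leaves P2 open; dropping Z4 leaves P1 open), so no proper subset is valid.
Among all size-2 subsets of the eligible variables, only {Z2, Z4} blocks every backdoor path, so it is the unique smallest valid adjustment set.

{Z2, Z4}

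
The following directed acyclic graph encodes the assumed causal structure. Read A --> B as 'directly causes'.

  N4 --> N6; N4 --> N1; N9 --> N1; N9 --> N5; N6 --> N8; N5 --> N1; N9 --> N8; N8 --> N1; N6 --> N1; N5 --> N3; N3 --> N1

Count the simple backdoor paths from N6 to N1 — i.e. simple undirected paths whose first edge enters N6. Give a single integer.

A backdoor path from N6 to N1 is any simple undirected path whose first edge points into N6 (i.e. leaves N6 via a parent).
Parents of N6: {N4}.
Enumerating:
  P1: N6 <- N4 -> N1
That exhausts the simple backdoor paths. Count: 1.

1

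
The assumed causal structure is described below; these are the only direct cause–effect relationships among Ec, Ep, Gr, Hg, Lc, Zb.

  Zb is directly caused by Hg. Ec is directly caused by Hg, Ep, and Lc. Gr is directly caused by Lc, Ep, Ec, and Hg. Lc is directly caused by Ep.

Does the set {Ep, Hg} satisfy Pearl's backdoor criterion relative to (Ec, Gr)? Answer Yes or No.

No

Backdoor paths from Ec to Gr (paths whose first edge points into Ec):
  P1: Ec <- Ep -> Lc -> Gr
  P2: Ec <- Ep -> Gr
  P3: Ec <- Lc <- Ep -> Gr
  P4: Ec <- Lc -> Gr
  P5: Ec <- Hg -> Gr
Condition 1 (no descendant of Ec in the set): holds — descendants of Ec are {Gr}; none are in {Ep, Hg}.
Condition 2 (every backdoor path blocked by {Ep, Hg}):
  P1: blocked at fork node Ep ∈ conditioning set.
  P2: blocked at fork node Ep ∈ conditioning set.
  P3: blocked at fork node Ep ∈ conditioning set.
  P4: open — no interior node is in the conditioning set.
  P5: blocked at fork node Hg ∈ conditioning set.
{Ep, Hg} does not satisfy the backdoor criterion.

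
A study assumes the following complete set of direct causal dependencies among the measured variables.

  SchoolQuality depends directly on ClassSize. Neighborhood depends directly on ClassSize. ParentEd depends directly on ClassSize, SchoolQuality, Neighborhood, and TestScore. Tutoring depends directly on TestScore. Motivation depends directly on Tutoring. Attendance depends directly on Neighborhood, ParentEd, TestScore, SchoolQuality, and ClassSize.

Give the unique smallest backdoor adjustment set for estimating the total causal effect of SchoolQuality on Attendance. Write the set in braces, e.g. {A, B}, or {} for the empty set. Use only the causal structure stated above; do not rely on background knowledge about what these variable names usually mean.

{ClassSize}

Variables eligible for adjustment (non-descendants of SchoolQuality, excluding SchoolQuality and Attendance): {ClassSize, Motivation, Neighborhood, TestScore, Tutoring}.
Backdoor paths from SchoolQuality to Attendance:
  P1: SchoolQuality <- ClassSize -> Neighborhood -> ParentEd <- TestScore -> Attendance
  P2: SchoolQuality <- ClassSize -> Neighborhood -> ParentEd -> Attendance
  P3: SchoolQuality <- ClassSize -> Neighborhood -> Attendance
  P4: SchoolQuality <- ClassSize -> ParentEd <- TestScore -> Attendance
  P5: SchoolQuality <- ClassSize -> ParentEd <- Neighborhood -> Attendance
  P6: SchoolQuality <- ClassSize -> ParentEd -> Attendance
  P7: SchoolQuality <- ClassSize -> Attendance
The empty set is not sufficient: P2 (SchoolQuality <- ClassSize -> Neighborhood -> ParentEd -> Attendance) has no collider blocking it and no conditioned non-collider, so it is open.
Try {ClassSize}:
  P1: blocked at fork node ClassSize ∈ conditioning set.
  P2: blocked at fork node ClassSize ∈ conditioning set.
  P3: blocked at fork node ClassSize ∈ conditioning set.
  P4: blocked at fork node ClassSize ∈ conditioning set.
  P5: blocked at fork node ClassSize ∈ conditioning set.
  P6: blocked at fork node ClassSize ∈ conditioning set.
  P7: blocked at fork node ClassSize ∈ conditioning set.
{ClassSize} contains no descendant of SchoolQuality and blocks every backdoor path.
No other singleton works — e.g. {TestScore} leaves P2 open — so {ClassSize} is the unique smallest valid adjustment set.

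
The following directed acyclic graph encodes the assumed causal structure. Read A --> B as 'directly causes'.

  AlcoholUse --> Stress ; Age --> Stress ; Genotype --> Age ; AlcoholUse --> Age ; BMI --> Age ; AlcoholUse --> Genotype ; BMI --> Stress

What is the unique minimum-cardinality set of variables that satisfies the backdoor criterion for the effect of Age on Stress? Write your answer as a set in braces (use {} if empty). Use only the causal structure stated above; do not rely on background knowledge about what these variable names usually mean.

Variables eligible for adjustment (non-descendants of Age, excluding Age and Stress): {AlcoholUse, BMI, Genotype}.
Backdoor paths from Age to Stress:
  P1: Age <- AlcoholUse -> Stress
  P2: Age <- BMI -> Stress
  P3: Age <- Genotype <- AlcoholUse -> Stress
The empty set is not sufficient: P1 (Age <- AlcoholUse -> Stress) has no collider blocking it and no conditioned non-collider, so it is open.
Try {AlcoholUse, BMI}:
  P1: blocked at fork node AlcoholUse ∈ conditioning set.
  P2: blocked at fork node BMI ∈ conditioning set.
  P3: blocked at fork node AlcoholUse ∈ conditioning set.
{AlcoholUse, BMI} contains no descendant of Age and blocks every backdoor path.
Every element of {AlcoholUse, BMI} is needed (dropping AlcoholUse leaves P1 open; dropping BMI leaves P2 open), so no proper subset is valid.
Among all size-2 subsets of the eligible variables, only {AlcoholUse, BMI} blocks every backdoor path, so it is the unique smallest valid adjustment set.

{AlcoholUse, BMI}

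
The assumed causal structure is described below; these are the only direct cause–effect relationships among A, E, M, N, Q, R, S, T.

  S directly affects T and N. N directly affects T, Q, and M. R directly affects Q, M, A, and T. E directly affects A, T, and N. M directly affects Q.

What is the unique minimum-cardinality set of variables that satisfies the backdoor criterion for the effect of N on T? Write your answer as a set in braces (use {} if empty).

Variables eligible for adjustment (non-descendants of N, excluding N and T): {A, E, R, S}.
Backdoor paths from N to T:
  P1: N <- S -> T
  P2: N <- E -> T
  P3: N <- E -> A <- R -> T
The empty set is not sufficient: P1 (N <- S -> T) has no collider blocking it and no conditioned non-collider, so it is open.
Try {E, S}:
  P1: blocked at fork node S ∈ conditioning set.
  P2: blocked at fork node E ∈ conditioning set.
  P3: blocked at fork node E ∈ conditioning set.
{E, S} contains no descendant of N and blocks every backdoor path.
Every element of {E, S} is needed (dropping E leaves P2 open; dropping S leaves P1 open), so no proper subset is valid.
Among all size-2 subsets of the eligible variables, only {E, S} blocks every backdoor path, so it is the unique smallest valid adjustment set.

{E, S}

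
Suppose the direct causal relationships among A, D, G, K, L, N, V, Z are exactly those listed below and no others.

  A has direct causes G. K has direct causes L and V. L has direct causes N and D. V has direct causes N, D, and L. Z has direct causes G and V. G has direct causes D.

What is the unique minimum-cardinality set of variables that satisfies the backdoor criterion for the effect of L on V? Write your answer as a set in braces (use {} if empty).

{D, N}

Variables eligible for adjustment (non-descendants of L, excluding L and V): {A, D, G, N}.
Backdoor paths from L to V:
  P1: L <- D -> G -> Z <- V
  P2: L <- D -> V
  P3: L <- N -> V
The empty set is not sufficient: P2 (L <- D -> V) has no collider blocking it and no conditioned non-collider, so it is open.
Try {D, N}:
  P1: blocked at fork node D ∈ conditioning set.
  P2: blocked at fork node D ∈ conditioning set.
  P3: blocked at fork node N ∈ conditioning set.
{D, N} contains no descendant of L and blocks every backdoor path.
Every element of {D, N} is needed (dropping D leaves P2 open; dropping N leaves P3 open), so no proper subset is valid.
Among all size-2 subsets of the eligible variables, only {D, N} blocks every backdoor path, so it is the unique smallest valid adjustment set.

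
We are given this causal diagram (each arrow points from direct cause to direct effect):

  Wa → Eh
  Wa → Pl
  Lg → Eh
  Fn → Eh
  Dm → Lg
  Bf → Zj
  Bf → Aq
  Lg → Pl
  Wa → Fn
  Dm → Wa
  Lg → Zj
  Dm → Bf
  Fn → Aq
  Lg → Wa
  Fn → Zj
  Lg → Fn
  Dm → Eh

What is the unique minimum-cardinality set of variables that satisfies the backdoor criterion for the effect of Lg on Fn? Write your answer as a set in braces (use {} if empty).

{Dm}

Variables eligible for adjustment (non-descendants of Lg, excluding Lg and Fn): {Bf, Dm}.
Backdoor paths from Lg to Fn:
  P1: Lg <- Dm -> Wa -> Fn
  P2: Lg <- Dm -> Wa -> Eh <- Fn
  P3: Lg <- Dm -> Bf -> Aq <- Fn
  P4: Lg <- Dm -> Bf -> Zj <- Fn
  P5: Lg <- Dm -> Eh <- Wa -> Fn
  P6: Lg <- Dm -> Eh <- Fn
The empty set is not sufficient: P1 (Lg <- Dm -> Wa -> Fn) has no collider blocking it and no conditioned non-collider, so it is open.
Try {Dm}:
  P1: blocked at fork node Dm ∈ conditioning set.
  P2: blocked at fork node Dm ∈ conditioning set.
  P3: blocked at fork node Dm ∈ conditioning set.
  P4: blocked at fork node Dm ∈ conditioning set.
  P5: blocked at fork node Dm ∈ conditioning set.
  P6: blocked at fork node Dm ∈ conditioning set.
{Dm} contains no descendant of Lg and blocks every backdoor path.
No other singleton works — e.g. {Bf} leaves P1 open — so {Dm} is the unique smallest valid adjustment set.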